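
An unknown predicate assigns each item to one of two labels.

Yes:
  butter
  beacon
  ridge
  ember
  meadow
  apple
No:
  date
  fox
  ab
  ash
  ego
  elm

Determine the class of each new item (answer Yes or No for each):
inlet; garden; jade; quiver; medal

The pattern is that an item is 'Yes' exactly when: length ≥ 5.

Yes, Yes, No, Yes, Yes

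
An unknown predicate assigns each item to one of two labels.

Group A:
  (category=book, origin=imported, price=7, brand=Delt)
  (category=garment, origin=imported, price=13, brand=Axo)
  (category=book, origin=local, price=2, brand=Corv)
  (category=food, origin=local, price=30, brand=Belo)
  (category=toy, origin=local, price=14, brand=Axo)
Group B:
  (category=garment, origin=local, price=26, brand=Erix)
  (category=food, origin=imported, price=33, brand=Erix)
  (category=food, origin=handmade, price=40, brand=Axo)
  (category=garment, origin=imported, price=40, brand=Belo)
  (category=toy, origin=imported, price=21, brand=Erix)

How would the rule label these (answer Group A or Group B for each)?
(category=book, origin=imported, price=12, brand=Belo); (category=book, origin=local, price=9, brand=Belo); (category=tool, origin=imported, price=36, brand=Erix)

A rule that fits every label: price ≤ 14 OR price = 30 — true of each 'Group A' example, false of each 'Group B' one.
(category=book, origin=imported, price=12, brand=Belo): Group A (price = 12).
(category=book, origin=local, price=9, brand=Belo): Group A (price = 9).
(category=tool, origin=imported, price=36, brand=Erix): Group B (price = 36).

Group A, Group A, Group B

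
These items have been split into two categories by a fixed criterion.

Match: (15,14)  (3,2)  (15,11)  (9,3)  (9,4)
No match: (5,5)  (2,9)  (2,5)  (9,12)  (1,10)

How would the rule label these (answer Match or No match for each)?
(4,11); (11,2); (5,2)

No match, Match, Match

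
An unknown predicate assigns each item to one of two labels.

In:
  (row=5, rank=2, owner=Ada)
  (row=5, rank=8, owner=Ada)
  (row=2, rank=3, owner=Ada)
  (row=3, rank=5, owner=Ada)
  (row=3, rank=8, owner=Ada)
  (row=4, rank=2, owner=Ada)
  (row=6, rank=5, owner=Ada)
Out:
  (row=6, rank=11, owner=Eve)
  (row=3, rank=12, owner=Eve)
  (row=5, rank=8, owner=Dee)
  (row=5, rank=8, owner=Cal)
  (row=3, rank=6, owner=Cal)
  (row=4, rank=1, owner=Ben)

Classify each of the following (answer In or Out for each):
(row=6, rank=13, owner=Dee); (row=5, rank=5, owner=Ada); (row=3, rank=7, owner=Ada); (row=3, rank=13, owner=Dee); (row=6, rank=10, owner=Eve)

The rule appears to be: owner is Ada.
(row=6, rank=13, owner=Dee) → owner is Dee → Out.
(row=5, rank=5, owner=Ada) → owner is Ada → In.
(row=3, rank=7, owner=Ada) → owner is Ada → In.
(row=3, rank=13, owner=Dee) → owner is Dee → Out.
(row=6, rank=10, owner=Eve) → owner is Eve → Out.

Out, In, In, Out, Out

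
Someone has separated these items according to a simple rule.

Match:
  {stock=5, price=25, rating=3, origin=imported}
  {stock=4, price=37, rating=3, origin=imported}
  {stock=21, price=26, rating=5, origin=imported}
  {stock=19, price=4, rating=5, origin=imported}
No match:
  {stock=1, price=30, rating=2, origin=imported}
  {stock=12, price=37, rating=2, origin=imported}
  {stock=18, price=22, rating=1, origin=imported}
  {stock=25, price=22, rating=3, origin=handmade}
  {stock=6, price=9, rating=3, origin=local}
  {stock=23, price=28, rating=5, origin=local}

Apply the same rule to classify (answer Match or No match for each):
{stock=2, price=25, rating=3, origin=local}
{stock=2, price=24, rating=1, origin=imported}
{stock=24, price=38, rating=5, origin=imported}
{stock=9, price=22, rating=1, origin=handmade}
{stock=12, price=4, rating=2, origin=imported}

No match, No match, Match, No match, No match

The common property of the 'Match' items is: origin is imported AND rating ≥ 3. No 'No match' item has it.
{stock=2, price=25, rating=3, origin=local}: origin is local, rating = 3, fails the rule → No match.
{stock=2, price=24, rating=1, origin=imported}: origin is imported, rating = 1, fails the rule → No match.
{stock=24, price=38, rating=5, origin=imported}: origin is imported, rating = 5, passes → Match.
{stock=9, price=22, rating=1, origin=handmade}: origin is handmade, rating = 1, fails the rule → No match.
{stock=12, price=4, rating=2, origin=imported}: origin is imported, rating = 2, fails the rule → No match.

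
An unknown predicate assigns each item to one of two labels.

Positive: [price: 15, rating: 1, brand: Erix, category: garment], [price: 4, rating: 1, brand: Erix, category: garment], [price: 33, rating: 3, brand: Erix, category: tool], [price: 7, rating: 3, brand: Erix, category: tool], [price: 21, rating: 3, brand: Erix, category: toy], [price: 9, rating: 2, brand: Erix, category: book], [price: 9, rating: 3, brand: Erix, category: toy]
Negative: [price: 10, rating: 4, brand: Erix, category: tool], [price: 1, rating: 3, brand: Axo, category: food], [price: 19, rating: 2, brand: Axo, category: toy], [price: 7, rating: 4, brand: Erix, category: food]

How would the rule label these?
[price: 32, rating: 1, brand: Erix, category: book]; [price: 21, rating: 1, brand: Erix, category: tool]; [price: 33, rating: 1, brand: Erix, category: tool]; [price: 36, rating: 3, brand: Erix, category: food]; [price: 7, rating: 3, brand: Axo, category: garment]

The classifier is using: brand is Erix AND rating ≤ 3.
[price: 32, rating: 1, brand: Erix, category: book]: brand is Erix, rating = 1 — fits, so Positive. [price: 21, rating: 1, brand: Erix, category: tool]: brand is Erix, rating = 1 — fits, so Positive. [price: 33, rating: 1, brand: Erix, category: tool]: brand is Erix, rating = 1 — fits, so Positive. [price: 36, rating: 3, brand: Erix, category: food]: brand is Erix, rating = 3 — fits, so Positive. [price: 7, rating: 3, brand: Axo, category: garment]: brand is Axo, rating = 3 — does not fit, so Negative.

Positive, Positive, Positive, Positive, Negative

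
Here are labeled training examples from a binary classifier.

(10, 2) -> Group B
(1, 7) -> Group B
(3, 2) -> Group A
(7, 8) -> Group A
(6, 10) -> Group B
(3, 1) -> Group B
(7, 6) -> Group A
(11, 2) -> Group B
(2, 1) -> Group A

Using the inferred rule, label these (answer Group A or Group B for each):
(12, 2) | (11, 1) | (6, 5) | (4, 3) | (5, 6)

Group B, Group B, Group A, Group A, Group A

The classifier is using: |first − second| ≤ 1.
Group B: (12, 2), since |12−2| = 10. Group B: (11, 1), since |11−1| = 10. Group A: (6, 5), since |6−5| = 1. Group A: (4, 3), since |4−3| = 1. Group A: (5, 6), since |5−6| = 1.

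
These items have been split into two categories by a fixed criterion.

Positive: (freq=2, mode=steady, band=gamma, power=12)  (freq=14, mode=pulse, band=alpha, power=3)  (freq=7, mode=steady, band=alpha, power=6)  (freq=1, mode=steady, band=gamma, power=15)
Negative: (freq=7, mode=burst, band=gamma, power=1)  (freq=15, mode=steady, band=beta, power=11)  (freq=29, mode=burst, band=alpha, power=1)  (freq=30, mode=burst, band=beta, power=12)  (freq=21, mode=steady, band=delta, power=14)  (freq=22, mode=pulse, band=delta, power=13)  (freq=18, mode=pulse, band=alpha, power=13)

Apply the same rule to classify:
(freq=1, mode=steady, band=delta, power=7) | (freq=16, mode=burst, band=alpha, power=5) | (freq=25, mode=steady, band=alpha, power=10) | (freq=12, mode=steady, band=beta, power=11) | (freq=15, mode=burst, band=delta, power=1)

Rule: freq ≤ 14 AND power ≥ 3. This holds for each 'Positive' example and fails for each 'Negative' one.
(freq=1, mode=steady, band=delta, power=7) — freq = 1, power = 7, hence Positive. (freq=16, mode=burst, band=alpha, power=5) — freq = 16, power = 5, hence Negative. (freq=25, mode=steady, band=alpha, power=10) — freq = 25, power = 10, hence Negative. (freq=12, mode=steady, band=beta, power=11) — freq = 12, power = 11, hence Positive. (freq=15, mode=burst, band=delta, power=1) — freq = 15, power = 1, hence Negative.

Positive, Negative, Negative, Positive, Negative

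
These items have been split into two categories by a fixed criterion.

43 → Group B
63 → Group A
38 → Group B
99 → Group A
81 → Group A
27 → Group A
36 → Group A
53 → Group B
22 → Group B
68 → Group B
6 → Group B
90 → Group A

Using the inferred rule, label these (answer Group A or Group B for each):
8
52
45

The pattern is that an item is 'Group A' exactly when: multiple of 9.

Group B, Group B, Group A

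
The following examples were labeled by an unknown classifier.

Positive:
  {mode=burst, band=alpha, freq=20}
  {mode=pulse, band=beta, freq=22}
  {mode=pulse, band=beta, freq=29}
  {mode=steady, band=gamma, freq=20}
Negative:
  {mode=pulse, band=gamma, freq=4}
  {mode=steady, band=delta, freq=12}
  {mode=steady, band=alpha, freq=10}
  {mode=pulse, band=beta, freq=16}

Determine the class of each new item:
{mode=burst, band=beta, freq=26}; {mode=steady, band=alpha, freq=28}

Positive, Positive

The pattern is that an item is 'Positive' exactly when: freq ≥ 20.
{mode=burst, band=beta, freq=26}: Positive (freq = 26). {mode=steady, band=alpha, freq=28}: Positive (freq = 28).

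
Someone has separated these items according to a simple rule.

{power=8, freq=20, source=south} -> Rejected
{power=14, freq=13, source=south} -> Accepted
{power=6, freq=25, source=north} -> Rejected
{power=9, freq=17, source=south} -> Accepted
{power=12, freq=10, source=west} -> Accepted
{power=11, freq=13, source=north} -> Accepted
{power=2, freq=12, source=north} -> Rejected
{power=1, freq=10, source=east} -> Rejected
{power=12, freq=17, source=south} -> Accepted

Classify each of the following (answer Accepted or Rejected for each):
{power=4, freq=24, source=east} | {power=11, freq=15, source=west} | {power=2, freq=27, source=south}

'Accepted' ⟺ power ≥ 9.
{power=4, freq=24, source=east} → power = 4 → Rejected.
{power=11, freq=15, source=west} → power = 11 → Accepted.
{power=2, freq=27, source=south} → power = 2 → Rejected.

Rejected, Accepted, Rejected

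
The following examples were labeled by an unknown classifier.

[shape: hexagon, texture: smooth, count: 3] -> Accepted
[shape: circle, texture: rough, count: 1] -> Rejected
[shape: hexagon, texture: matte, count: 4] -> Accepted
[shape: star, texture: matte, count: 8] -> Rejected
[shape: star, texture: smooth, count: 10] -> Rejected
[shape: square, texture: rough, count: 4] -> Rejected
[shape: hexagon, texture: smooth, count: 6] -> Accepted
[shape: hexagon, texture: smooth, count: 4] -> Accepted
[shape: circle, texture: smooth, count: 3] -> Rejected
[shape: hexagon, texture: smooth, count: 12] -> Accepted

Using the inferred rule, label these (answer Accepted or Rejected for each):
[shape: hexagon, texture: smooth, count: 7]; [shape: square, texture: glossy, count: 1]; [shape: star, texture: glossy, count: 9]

Accepted, Rejected, Rejected

All 'Accepted' examples share one property — shape is hexagon — and every 'Rejected' example lacks it.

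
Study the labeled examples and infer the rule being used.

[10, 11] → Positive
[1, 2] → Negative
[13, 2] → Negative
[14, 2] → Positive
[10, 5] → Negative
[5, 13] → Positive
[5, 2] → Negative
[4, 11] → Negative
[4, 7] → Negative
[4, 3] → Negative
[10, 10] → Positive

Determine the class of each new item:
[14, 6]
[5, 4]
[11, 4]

The pattern is that an item is 'Positive' exactly when: sum ≥ 16.
[14, 6]: Positive (14+6 = 20). [5, 4]: Negative (5+4 = 9). [11, 4]: Negative (11+4 = 15).

Positive, Negative, Negative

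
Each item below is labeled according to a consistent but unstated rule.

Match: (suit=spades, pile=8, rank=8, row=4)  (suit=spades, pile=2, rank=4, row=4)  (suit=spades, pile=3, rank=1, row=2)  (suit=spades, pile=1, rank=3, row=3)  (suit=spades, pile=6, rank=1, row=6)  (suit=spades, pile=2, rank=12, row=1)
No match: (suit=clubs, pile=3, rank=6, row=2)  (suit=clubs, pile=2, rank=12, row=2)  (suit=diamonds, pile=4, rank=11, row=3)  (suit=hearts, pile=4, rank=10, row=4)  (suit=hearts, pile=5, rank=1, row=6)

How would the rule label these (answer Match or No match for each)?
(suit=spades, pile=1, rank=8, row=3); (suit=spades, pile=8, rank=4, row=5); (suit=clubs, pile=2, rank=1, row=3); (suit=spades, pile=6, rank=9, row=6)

Match, Match, No match, Match

Checking candidate rules against both groups, what survives is: suit is spades.
(suit=spades, pile=1, rank=8, row=3): suit is spades — meets the rule, so Match.
(suit=spades, pile=8, rank=4, row=5): suit is spades — meets the rule, so Match.
(suit=clubs, pile=2, rank=1, row=3): suit is clubs — does not pass, so No match.
(suit=spades, pile=6, rank=9, row=6): suit is spades — meets the rule, so Match.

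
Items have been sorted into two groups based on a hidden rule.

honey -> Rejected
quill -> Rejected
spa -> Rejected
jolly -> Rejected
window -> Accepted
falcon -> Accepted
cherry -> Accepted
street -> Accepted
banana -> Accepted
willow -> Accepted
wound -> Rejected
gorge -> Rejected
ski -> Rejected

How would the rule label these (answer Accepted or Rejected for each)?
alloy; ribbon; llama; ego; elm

Rejected, Accepted, Rejected, Rejected, Rejected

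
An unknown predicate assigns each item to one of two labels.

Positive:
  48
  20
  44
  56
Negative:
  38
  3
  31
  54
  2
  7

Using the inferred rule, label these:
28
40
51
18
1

Positive, Positive, Negative, Negative, Negative

Comparing the two groups points to one rule — multiple of 4.
28 → 28 = 4·7 → Positive. 40 → 40 = 4·10 → Positive. 51 → 51 = 4·12 + 3 → Negative. 18 → 18 = 4·4 + 2 → Negative. 1 → 1 = 4·0 + 1 → Negative.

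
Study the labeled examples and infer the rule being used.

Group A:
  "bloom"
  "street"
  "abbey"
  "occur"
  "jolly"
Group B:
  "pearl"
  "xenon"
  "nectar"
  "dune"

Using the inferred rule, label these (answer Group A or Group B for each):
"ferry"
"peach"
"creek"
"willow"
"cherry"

Group A, Group B, Group A, Group A, Group A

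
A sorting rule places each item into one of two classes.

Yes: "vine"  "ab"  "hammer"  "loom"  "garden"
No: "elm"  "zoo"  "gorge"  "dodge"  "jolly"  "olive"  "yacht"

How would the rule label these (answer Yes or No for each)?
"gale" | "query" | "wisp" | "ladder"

Yes, No, Yes, Yes

The rule appears to be: even length.
"gale": length 4 — satisfies this, so Yes.
"query": length 5 — fails this test, so No.
"wisp": length 4 — satisfies this, so Yes.
"ladder": length 6 — satisfies this, so Yes.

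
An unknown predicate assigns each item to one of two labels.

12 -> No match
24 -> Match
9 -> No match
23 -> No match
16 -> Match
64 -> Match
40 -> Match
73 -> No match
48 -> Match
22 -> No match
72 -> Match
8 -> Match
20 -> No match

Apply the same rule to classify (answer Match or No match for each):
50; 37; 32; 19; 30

Comparing the two groups points to one rule — multiple of 8.
No match: 50, since 50 = 8·6 + 2. No match: 37, since 37 = 8·4 + 5. Match: 32, since 32 = 8·4. No match: 19, since 19 = 8·2 + 3. No match: 30, since 30 = 8·3 + 6.

No match, No match, Match, No match, No match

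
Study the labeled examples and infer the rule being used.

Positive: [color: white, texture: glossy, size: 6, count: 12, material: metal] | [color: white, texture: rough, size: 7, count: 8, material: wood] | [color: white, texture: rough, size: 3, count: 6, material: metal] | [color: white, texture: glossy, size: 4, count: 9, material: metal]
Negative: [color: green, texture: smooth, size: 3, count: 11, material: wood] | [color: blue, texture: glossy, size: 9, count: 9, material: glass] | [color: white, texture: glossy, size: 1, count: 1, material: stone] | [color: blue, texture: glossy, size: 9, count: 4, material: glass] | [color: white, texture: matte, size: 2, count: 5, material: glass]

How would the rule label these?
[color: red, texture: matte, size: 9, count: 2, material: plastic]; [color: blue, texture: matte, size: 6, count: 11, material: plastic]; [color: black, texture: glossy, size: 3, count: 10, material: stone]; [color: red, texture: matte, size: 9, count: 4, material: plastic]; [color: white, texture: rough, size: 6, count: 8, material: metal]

Negative, Negative, Negative, Negative, Positive

Every 'Positive' example satisfies: color is white AND size ≥ 3. None of the 'Negative' examples do.
[color: red, texture: matte, size: 9, count: 2, material: plastic] → color is red, size = 9 → Negative.
[color: blue, texture: matte, size: 6, count: 11, material: plastic] → color is blue, size = 6 → Negative.
[color: black, texture: glossy, size: 3, count: 10, material: stone] → color is black, size = 3 → Negative.
[color: red, texture: matte, size: 9, count: 4, material: plastic] → color is red, size = 9 → Negative.
[color: white, texture: rough, size: 6, count: 8, material: metal] → color is white, size = 6 → Positive.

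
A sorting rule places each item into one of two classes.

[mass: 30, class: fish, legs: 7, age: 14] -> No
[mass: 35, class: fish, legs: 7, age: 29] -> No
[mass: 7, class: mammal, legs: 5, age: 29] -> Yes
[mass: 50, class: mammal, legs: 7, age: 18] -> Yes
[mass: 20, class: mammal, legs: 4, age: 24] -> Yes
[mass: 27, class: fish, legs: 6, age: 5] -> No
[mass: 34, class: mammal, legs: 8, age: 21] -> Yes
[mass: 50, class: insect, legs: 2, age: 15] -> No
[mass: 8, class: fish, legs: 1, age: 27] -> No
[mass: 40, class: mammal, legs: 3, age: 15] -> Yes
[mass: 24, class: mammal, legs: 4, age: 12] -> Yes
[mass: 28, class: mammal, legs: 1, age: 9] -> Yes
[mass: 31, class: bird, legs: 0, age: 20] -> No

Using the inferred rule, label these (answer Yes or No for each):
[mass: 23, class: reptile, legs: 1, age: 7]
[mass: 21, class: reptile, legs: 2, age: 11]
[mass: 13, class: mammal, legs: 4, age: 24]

No, No, Yes

All 'Yes' examples share one property — class is mammal — and every 'No' example lacks it.
No: [mass: 23, class: reptile, legs: 1, age: 7], since class is reptile.
No: [mass: 21, class: reptile, legs: 2, age: 11], since class is reptile.
Yes: [mass: 13, class: mammal, legs: 4, age: 24], since class is mammal.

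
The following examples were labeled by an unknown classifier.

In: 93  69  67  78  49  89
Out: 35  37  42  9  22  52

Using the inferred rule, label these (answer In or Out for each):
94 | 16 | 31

In, Out, Out

The classifier is using: digit sum ≥ 11.
94: In (digit sum 9+4 = 13). 16: Out (digit sum 1+6 = 7). 31: Out (digit sum 3+1 = 4).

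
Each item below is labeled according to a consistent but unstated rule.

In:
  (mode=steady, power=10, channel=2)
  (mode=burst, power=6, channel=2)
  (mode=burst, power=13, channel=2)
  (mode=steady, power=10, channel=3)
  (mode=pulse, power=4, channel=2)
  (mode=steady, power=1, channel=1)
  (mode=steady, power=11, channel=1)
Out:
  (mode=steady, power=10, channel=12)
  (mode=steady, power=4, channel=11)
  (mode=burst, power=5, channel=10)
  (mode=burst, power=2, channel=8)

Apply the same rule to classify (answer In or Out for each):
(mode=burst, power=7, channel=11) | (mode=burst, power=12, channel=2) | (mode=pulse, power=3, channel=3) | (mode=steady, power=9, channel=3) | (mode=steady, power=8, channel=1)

Out, In, In, In, In

The common property of the 'In' items is: channel ≤ 3. No 'Out' item has it.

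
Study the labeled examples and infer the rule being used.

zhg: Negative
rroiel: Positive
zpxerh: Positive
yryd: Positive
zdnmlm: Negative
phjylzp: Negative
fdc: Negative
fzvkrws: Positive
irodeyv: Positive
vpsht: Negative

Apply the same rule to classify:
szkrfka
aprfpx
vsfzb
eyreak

Positive, Positive, Negative, Positive

The pattern is that an item is 'Positive' exactly when: contains 'r'.
szkrfka — has 'r', hence Positive.
aprfpx — has 'r', hence Positive.
vsfzb — no 'r', hence Negative.
eyreak — has 'r', hence Positive.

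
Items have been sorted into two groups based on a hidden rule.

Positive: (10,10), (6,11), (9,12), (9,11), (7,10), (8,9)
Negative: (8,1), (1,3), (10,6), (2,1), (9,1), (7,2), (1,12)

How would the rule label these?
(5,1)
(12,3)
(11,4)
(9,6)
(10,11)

Negative, Negative, Negative, Negative, Positive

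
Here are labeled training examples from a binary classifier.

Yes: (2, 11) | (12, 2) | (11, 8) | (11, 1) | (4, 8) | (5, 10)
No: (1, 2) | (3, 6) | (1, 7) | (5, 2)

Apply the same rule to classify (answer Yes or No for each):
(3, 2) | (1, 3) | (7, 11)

'Yes' ⟺ sum ≥ 12.
(3, 2): No (3+2 = 5). (1, 3): No (1+3 = 4). (7, 11): Yes (7+11 = 18).

No, No, Yes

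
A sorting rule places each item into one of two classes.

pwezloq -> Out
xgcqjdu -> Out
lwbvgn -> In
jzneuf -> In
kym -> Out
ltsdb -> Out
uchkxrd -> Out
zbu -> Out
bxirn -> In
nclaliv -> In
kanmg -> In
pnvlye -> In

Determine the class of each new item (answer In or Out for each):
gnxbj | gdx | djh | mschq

One predicate separates the groups cleanly: contains 'n'.
gnxbj → has 'n' → In.
gdx → no 'n' → Out.
djh → no 'n' → Out.
mschq → no 'n' → Out.

In, Out, Out, Out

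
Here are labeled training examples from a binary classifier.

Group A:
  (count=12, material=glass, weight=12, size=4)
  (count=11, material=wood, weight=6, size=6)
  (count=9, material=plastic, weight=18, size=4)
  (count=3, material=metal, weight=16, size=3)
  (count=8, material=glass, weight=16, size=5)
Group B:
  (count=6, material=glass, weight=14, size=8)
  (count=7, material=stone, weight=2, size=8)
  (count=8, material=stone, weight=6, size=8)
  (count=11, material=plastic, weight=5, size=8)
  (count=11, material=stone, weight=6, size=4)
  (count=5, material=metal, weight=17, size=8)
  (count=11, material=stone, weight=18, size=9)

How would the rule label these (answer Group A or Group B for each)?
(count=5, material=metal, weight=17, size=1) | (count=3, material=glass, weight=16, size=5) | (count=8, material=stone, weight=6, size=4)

The simplest hypothesis consistent with all the labels is: material is not stone AND size ≤ 6.

Group A, Group A, Group B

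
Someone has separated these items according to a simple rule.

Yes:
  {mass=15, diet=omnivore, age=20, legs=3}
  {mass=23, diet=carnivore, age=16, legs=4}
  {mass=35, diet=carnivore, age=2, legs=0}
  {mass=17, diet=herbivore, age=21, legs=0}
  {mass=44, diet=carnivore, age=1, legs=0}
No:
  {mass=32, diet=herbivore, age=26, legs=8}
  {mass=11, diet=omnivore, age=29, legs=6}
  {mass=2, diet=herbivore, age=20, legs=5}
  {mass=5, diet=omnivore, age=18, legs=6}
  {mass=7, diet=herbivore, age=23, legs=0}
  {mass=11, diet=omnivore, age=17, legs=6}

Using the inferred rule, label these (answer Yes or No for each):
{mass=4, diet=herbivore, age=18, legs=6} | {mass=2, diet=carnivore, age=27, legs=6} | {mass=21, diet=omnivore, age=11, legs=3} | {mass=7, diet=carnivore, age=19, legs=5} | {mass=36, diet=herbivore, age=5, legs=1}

A rule that fits every label: age ≤ 21 AND legs ≤ 4 — true of each 'Yes' example, false of each 'No' one.

No, No, Yes, No, Yes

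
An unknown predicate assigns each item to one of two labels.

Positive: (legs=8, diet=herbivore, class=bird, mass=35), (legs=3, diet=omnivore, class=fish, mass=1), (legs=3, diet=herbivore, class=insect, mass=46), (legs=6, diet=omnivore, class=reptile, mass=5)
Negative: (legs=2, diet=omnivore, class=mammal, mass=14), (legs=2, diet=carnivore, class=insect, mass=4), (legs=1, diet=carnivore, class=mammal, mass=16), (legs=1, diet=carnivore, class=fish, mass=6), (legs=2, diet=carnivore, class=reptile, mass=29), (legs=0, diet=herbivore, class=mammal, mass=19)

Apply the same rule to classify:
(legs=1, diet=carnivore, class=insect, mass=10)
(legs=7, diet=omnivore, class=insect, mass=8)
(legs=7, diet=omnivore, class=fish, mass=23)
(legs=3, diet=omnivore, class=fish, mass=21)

Negative, Positive, Positive, Positive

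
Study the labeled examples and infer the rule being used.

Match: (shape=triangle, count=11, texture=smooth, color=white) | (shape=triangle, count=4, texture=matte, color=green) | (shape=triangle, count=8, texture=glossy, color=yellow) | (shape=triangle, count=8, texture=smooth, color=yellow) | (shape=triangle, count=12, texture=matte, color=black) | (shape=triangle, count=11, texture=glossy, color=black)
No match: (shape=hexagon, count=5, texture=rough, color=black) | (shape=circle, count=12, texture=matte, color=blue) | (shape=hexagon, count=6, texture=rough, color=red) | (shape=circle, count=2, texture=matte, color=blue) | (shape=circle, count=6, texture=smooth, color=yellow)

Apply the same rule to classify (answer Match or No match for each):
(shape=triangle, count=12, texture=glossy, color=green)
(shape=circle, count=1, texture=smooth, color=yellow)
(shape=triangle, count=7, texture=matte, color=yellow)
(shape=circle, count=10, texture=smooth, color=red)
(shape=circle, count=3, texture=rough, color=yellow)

A rule that fits every label: shape is triangle — true of each 'Match' example, false of each 'No match' one.
(shape=triangle, count=12, texture=glossy, color=green): Match (shape is triangle). (shape=circle, count=1, texture=smooth, color=yellow): No match (shape is circle). (shape=triangle, count=7, texture=matte, color=yellow): Match (shape is triangle). (shape=circle, count=10, texture=smooth, color=red): No match (shape is circle). (shape=circle, count=3, texture=rough, color=yellow): No match (shape is circle).

Match, No match, Match, No match, No match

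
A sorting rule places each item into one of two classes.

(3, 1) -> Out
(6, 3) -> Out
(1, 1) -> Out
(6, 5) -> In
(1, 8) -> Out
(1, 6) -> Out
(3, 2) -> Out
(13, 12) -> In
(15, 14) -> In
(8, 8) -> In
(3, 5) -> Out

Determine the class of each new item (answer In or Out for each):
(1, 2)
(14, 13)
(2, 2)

Out, In, Out

Every 'In' example satisfies: sum ≥ 11. None of the 'Out' examples do.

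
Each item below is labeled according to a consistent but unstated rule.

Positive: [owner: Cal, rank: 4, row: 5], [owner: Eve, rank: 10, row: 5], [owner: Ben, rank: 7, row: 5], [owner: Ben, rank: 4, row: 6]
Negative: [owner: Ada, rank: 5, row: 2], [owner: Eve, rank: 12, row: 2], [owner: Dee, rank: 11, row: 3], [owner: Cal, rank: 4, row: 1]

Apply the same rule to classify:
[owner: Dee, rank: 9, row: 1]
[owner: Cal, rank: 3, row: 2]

The classifier is using: row ≥ 5.
[owner: Dee, rank: 9, row: 1] — row = 1, hence Negative. [owner: Cal, rank: 3, row: 2] — row = 2, hence Negative.

Negative, Negative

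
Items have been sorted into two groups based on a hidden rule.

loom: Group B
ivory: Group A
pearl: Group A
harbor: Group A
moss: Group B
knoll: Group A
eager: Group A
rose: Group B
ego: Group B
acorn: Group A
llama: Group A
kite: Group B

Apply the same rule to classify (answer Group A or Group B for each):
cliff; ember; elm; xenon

The pattern is that an item is 'Group A' exactly when: length ≥ 5.
cliff → length 5 → Group A. ember → length 5 → Group A. elm → length 3 → Group B. xenon → length 5 → Group A.

Group A, Group A, Group B, Group A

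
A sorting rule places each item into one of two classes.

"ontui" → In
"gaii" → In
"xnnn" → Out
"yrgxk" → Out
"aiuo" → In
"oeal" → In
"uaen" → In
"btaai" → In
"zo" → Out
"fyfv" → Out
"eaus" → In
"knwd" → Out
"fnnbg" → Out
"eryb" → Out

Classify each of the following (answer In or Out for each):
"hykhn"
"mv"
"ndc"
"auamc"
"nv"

A rule that fits every label: has ≥ 2 vowels — true of each 'In' example, false of each 'Out' one.
Out: "hykhn", since 0 vowels. Out: "mv", since 0 vowels. Out: "ndc", since 0 vowels. In: "auamc", since 3 vowels. Out: "nv", since 0 vowels.

Out, Out, Out, In, Out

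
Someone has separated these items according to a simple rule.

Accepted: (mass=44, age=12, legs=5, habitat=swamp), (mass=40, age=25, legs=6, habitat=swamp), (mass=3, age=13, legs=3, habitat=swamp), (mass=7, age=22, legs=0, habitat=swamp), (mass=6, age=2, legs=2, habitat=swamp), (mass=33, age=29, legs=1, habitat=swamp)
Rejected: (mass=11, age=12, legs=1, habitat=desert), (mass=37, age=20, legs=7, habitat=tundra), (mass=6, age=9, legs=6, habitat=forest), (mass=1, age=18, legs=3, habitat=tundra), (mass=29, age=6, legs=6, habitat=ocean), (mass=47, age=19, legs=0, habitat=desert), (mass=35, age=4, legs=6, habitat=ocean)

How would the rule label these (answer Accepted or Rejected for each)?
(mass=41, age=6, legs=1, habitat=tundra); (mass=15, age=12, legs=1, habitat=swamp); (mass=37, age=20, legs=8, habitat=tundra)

Rejected, Accepted, Rejected

One predicate separates the groups cleanly: habitat is swamp.
Rejected: (mass=41, age=6, legs=1, habitat=tundra), since habitat is tundra. Accepted: (mass=15, age=12, legs=1, habitat=swamp), since habitat is swamp. Rejected: (mass=37, age=20, legs=8, habitat=tundra), since habitat is tundra.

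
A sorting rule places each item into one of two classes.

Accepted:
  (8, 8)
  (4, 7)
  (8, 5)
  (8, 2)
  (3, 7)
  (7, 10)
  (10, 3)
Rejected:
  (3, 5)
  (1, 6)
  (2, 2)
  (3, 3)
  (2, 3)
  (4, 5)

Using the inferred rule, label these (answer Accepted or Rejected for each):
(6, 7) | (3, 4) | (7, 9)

One predicate separates the groups cleanly: sum ≥ 10.
(6, 7): Accepted (6+7 = 13).
(3, 4): Rejected (3+4 = 7).
(7, 9): Accepted (7+9 = 16).

Accepted, Rejected, Accepted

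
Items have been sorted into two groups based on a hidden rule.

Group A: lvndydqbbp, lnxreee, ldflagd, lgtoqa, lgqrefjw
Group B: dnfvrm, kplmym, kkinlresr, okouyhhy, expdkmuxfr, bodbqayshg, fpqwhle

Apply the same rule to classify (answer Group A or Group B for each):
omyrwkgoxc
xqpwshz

The pattern is that an item is 'Group A' exactly when: starts with 'l'.

Group B, Group B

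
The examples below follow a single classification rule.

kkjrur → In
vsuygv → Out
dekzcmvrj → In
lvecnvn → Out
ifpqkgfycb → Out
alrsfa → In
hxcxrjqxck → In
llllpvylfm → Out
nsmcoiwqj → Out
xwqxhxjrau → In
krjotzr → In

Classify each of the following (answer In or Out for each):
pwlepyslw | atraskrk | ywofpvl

Rule: contains 'r'. This holds for each 'In' example and fails for each 'Out' one.
Out: pwlepyslw, since no 'r'. In: atraskrk, since has 'r'. Out: ywofpvl, since no 'r'.

Out, In, Out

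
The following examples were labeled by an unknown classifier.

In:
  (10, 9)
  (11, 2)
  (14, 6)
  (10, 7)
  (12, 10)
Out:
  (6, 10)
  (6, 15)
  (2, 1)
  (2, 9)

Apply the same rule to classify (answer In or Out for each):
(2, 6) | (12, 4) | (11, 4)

The pattern is that an item is 'In' exactly when: first ≥ 7.
(2, 6): first 2, lacks this property → Out. (12, 4): first 12, passes → In. (11, 4): first 11, passes → In.

Out, In, In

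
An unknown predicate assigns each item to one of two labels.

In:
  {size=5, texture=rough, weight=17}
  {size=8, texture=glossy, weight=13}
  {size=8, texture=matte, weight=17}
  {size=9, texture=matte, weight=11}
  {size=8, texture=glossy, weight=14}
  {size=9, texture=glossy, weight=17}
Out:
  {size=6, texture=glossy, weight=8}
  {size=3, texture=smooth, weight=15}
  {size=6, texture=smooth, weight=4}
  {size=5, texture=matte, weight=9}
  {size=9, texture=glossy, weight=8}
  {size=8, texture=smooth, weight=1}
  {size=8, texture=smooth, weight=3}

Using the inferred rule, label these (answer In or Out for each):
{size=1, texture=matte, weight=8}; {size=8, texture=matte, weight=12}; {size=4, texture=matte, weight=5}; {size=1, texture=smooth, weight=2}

Out, In, Out, Out

The common property of the 'In' items is: weight ≥ 11 AND size ≥ 5. No 'Out' item has it.
Out: {size=1, texture=matte, weight=8}, since weight = 8, size = 1.
In: {size=8, texture=matte, weight=12}, since weight = 12, size = 8.
Out: {size=4, texture=matte, weight=5}, since weight = 5, size = 4.
Out: {size=1, texture=smooth, weight=2}, since weight = 2, size = 1.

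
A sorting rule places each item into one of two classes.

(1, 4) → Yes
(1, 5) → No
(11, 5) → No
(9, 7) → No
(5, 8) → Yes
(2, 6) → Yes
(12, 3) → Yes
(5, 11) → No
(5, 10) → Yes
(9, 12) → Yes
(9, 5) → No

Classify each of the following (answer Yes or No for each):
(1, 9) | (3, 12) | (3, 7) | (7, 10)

The distinguishing property — product is even — holds for all the 'Yes' cases and none of the 'No' cases.
(1, 9): 1·9 = 9, fails this test → No.
(3, 12): 3·12 = 36, meets the rule → Yes.
(3, 7): 3·7 = 21, fails this test → No.
(7, 10): 7·10 = 70, meets the rule → Yes.

No, Yes, No, Yes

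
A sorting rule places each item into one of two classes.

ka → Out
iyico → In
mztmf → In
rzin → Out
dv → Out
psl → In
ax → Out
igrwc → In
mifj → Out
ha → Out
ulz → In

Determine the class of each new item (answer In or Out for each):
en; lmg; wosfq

Out, In, In

The pattern is that an item is 'In' exactly when: odd length.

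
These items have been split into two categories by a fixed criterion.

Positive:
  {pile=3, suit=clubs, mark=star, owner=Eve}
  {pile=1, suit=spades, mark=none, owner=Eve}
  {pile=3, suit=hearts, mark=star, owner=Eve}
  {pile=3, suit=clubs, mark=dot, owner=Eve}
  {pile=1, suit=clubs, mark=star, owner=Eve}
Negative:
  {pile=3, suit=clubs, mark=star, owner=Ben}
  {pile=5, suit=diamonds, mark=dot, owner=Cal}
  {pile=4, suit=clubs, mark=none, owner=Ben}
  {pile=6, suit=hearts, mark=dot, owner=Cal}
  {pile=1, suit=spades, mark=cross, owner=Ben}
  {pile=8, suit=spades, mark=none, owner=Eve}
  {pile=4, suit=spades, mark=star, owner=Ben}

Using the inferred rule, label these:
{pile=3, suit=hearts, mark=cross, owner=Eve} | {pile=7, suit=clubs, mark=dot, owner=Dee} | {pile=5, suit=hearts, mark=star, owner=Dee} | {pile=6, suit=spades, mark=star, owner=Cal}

Positive, Negative, Negative, Negative

The simplest hypothesis consistent with all the labels is: owner is Eve AND pile ≤ 3.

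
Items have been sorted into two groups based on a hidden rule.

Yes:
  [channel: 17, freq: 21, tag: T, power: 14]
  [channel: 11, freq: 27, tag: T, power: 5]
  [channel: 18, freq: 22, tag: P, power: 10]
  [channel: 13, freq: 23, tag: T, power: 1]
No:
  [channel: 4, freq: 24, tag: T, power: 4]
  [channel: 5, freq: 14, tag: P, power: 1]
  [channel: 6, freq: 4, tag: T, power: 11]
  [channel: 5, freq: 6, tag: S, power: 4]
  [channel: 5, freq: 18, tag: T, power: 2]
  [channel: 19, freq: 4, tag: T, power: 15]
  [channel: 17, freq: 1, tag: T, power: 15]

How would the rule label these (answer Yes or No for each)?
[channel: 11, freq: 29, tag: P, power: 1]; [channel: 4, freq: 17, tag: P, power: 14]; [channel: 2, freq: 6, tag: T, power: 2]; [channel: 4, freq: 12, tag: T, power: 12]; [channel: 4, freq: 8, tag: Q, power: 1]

Yes, No, No, No, No

All 'Yes' examples share one property — channel ≥ 6 AND freq ≥ 6 — and every 'No' example lacks it.
[channel: 11, freq: 29, tag: P, power: 1]: channel = 11, freq = 29, passes → Yes. [channel: 4, freq: 17, tag: P, power: 14]: channel = 4, freq = 17, does not satisfy this → No. [channel: 2, freq: 6, tag: T, power: 2]: channel = 2, freq = 6, does not satisfy this → No. [channel: 4, freq: 12, tag: T, power: 12]: channel = 4, freq = 12, does not satisfy this → No. [channel: 4, freq: 8, tag: Q, power: 1]: channel = 4, freq = 8, does not satisfy this → No.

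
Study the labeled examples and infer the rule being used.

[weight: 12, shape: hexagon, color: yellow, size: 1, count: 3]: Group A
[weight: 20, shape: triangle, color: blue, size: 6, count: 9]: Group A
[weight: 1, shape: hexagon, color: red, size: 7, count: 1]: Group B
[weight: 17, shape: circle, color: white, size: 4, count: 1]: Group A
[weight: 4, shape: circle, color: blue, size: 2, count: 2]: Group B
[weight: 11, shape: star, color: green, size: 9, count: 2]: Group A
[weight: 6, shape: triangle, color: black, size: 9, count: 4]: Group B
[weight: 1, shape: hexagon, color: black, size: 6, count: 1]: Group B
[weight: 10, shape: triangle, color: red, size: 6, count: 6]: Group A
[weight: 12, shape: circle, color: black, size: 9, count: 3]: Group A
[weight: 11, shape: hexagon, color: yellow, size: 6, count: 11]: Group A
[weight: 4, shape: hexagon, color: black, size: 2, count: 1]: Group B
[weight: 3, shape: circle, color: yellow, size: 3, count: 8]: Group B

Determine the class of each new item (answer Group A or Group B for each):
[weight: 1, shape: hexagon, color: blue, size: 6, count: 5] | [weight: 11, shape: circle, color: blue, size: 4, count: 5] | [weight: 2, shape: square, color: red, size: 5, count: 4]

Group B, Group A, Group B

All 'Group A' examples share one property — weight ≥ 10 — and every 'Group B' example lacks it.
Group B: [weight: 1, shape: hexagon, color: blue, size: 6, count: 5], since weight = 1.
Group A: [weight: 11, shape: circle, color: blue, size: 4, count: 5], since weight = 11.
Group B: [weight: 2, shape: square, color: red, size: 5, count: 4], since weight = 2.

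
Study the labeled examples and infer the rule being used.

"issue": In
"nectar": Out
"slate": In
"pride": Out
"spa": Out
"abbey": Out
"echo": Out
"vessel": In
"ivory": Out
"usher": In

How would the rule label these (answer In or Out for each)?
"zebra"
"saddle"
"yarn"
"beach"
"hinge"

The rule appears to be: contains 'e' AND contains 's'.

Out, In, Out, Out, Out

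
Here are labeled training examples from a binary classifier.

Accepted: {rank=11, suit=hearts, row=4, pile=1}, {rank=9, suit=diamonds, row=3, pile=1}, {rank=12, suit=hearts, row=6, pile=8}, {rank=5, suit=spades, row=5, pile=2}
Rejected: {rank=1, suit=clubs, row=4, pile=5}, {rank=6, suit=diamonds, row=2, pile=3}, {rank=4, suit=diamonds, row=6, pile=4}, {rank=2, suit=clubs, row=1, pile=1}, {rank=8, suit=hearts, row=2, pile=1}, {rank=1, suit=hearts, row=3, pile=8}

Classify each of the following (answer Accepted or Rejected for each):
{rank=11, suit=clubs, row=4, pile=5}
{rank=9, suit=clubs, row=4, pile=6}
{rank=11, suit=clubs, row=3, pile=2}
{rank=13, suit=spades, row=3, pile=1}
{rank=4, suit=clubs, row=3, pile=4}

Every 'Accepted' example satisfies: row ≥ 3 AND rank ≥ 5. None of the 'Rejected' examples do.
{rank=11, suit=clubs, row=4, pile=5} → row = 4, rank = 11 → Accepted.
{rank=9, suit=clubs, row=4, pile=6} → row = 4, rank = 9 → Accepted.
{rank=11, suit=clubs, row=3, pile=2} → row = 3, rank = 11 → Accepted.
{rank=13, suit=spades, row=3, pile=1} → row = 3, rank = 13 → Accepted.
{rank=4, suit=clubs, row=3, pile=4} → row = 3, rank = 4 → Rejected.

Accepted, Accepted, Accepted, Accepted, Rejected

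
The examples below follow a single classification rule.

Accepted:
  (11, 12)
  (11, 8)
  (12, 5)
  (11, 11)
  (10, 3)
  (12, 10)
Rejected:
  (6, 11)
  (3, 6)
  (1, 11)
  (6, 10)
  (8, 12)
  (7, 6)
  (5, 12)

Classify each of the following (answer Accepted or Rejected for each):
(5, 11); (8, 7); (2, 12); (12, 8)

Rule: first ≥ 10. This holds for each 'Accepted' example and fails for each 'Rejected' one.
Rejected: (5, 11), since first 5.
Rejected: (8, 7), since first 8.
Rejected: (2, 12), since first 2.
Accepted: (12, 8), since first 12.

Rejected, Rejected, Rejected, Accepted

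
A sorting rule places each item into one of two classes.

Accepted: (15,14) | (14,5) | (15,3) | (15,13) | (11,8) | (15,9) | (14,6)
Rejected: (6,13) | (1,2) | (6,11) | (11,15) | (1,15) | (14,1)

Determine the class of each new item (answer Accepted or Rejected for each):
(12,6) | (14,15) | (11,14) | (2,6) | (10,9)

The distinguishing property — first > second AND sum ≥ 16 — holds for all the 'Accepted' cases and none of the 'Rejected' cases.
Accepted: (12,6), since 12 > 6, 12+6 = 18. Rejected: (14,15), since 14 < 15, 14+15 = 29. Rejected: (11,14), since 11 < 14, 11+14 = 25. Rejected: (2,6), since 2 < 6, 2+6 = 8. Accepted: (10,9), since 10 > 9, 10+9 = 19.

Accepted, Rejected, Rejected, Rejected, Accepted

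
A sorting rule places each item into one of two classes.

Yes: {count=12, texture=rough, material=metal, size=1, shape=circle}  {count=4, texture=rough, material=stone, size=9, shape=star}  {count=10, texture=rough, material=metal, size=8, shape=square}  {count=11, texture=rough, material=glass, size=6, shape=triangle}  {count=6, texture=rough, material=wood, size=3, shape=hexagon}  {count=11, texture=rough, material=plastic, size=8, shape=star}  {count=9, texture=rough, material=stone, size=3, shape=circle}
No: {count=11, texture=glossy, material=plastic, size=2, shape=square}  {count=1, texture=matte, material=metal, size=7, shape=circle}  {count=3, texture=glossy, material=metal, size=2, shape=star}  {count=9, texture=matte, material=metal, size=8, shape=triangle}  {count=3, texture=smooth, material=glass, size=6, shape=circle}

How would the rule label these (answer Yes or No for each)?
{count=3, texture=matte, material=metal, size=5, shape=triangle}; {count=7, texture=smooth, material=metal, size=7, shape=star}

Every 'Yes' example satisfies: texture is rough. None of the 'No' examples do.
{count=3, texture=matte, material=metal, size=5, shape=triangle} → texture is matte → No.
{count=7, texture=smooth, material=metal, size=7, shape=star} → texture is smooth → No.

No, No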